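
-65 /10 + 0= -13 /2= -6.50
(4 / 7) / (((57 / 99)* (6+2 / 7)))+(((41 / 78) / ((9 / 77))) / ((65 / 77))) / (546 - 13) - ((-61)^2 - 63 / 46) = -3719.46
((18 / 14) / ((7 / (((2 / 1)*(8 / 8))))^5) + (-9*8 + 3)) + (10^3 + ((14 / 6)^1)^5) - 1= 999.17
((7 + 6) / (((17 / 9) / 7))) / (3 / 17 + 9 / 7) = 1911 / 58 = 32.95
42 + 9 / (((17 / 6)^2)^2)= 3519546 / 83521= 42.14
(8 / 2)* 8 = 32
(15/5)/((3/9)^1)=9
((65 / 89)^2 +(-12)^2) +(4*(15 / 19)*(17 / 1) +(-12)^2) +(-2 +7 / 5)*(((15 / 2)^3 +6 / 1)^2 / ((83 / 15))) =-15596888780155 / 799450688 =-19509.51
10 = 10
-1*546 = -546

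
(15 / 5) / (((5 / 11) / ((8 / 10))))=132 / 25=5.28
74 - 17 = 57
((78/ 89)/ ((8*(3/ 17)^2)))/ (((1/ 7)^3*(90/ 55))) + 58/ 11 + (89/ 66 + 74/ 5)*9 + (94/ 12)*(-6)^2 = 1237040099/ 1057320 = 1169.98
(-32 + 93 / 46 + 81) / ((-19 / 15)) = -35205 / 874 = -40.28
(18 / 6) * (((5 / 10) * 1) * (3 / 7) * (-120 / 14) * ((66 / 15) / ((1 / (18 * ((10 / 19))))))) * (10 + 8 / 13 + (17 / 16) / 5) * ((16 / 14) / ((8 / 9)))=-270905877 / 84721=-3197.62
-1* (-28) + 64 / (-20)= 124 / 5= 24.80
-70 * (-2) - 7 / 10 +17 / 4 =2871 / 20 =143.55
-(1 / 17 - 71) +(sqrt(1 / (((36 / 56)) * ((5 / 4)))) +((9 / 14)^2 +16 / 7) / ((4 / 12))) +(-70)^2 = 2 * sqrt(70) / 15 +16590155 / 3332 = 4980.15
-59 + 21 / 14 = -115 / 2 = -57.50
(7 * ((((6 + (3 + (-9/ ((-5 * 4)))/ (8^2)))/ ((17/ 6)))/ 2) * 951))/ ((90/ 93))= 2379205143/ 217600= 10933.85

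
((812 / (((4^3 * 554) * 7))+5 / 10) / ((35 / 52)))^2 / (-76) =-3363188049 / 457182073600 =-0.01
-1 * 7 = -7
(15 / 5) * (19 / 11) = 57 / 11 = 5.18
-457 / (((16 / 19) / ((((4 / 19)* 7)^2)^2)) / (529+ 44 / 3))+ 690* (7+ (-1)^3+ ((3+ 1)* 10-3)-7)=-28122885992 / 20577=-1366714.58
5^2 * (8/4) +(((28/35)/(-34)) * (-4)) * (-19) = 4098/85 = 48.21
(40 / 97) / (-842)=-20 / 40837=-0.00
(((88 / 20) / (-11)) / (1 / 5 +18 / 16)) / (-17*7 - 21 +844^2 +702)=-8 / 18891797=-0.00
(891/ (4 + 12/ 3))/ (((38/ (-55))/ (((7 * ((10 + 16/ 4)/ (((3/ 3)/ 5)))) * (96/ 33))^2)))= -6223392000/ 19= -327546947.37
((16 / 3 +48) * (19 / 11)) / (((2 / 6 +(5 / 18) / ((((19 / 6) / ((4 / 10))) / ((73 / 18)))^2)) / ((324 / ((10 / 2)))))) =9600405120 / 653323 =14694.73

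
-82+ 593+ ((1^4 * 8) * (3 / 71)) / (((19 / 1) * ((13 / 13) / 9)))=689555 / 1349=511.16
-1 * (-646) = 646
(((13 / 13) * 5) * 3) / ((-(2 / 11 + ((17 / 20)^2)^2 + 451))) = -8800000 / 264999577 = -0.03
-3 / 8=-0.38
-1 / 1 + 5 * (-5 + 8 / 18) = -214 / 9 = -23.78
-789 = -789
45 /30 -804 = -1605 /2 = -802.50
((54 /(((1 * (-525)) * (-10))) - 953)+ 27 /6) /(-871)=1.09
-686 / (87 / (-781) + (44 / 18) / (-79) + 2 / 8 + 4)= -1523718504 / 9123791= -167.00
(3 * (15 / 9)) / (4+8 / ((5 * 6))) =75 / 64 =1.17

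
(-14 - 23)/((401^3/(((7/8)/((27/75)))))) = -6475/4642646472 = -0.00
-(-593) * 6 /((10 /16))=28464 /5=5692.80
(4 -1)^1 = 3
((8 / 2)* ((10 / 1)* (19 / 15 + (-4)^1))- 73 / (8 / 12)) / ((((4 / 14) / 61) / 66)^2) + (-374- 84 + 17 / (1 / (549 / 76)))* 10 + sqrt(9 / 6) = -825563987372 / 19 + sqrt(6) / 2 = -43450736176.25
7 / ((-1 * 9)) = -7 / 9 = -0.78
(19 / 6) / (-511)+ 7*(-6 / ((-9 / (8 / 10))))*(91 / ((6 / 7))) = 18228107 / 45990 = 396.35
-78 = -78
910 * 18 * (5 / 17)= 81900 / 17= 4817.65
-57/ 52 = -1.10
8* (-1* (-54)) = 432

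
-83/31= -2.68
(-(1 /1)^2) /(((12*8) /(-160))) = 5 /3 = 1.67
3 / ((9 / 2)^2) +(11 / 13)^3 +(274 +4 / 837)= 505250849 / 1838889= 274.76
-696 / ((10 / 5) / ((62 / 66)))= -3596 / 11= -326.91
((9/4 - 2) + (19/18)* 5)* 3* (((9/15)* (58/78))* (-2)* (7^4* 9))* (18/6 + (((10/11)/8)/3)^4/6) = -75720158428513403/78934901760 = -959273.49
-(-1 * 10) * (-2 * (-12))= 240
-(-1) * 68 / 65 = 68 / 65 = 1.05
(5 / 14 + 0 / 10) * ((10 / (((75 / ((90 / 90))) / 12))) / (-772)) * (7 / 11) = -1 / 2123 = -0.00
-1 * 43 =-43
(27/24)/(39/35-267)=-35/8272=-0.00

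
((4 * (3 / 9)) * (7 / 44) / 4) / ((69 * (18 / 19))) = 0.00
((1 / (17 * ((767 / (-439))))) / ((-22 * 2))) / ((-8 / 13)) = -439 / 353056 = -0.00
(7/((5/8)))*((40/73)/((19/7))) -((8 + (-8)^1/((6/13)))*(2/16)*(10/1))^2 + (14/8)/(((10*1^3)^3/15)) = -1336418657/9986400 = -133.82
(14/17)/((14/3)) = 3/17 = 0.18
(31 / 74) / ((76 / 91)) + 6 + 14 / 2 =75933 / 5624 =13.50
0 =0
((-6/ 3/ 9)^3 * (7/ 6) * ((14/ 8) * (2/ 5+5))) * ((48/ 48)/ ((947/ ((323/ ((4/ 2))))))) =-15827/ 767070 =-0.02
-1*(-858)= 858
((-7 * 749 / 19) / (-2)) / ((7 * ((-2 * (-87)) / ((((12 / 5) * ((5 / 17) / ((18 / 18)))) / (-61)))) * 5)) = -749 / 2856935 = -0.00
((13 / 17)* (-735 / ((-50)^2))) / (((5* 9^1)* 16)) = -0.00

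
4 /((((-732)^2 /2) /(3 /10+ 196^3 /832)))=1176529 /8707140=0.14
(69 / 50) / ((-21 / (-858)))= 9867 / 175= 56.38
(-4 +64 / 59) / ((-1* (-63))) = -172 / 3717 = -0.05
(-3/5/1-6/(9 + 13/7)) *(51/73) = -153/190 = -0.81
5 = 5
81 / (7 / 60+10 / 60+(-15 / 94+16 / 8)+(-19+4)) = -228420 / 36311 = -6.29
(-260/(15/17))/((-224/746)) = 82433/84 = 981.35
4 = 4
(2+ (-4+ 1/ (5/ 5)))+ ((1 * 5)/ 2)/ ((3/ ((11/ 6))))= 19/ 36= 0.53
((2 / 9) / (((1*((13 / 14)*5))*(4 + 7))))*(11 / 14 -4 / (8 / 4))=-34 / 6435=-0.01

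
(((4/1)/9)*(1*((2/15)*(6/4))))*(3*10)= 8/3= 2.67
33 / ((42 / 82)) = 451 / 7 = 64.43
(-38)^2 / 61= 1444 / 61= 23.67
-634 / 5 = -126.80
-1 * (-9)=9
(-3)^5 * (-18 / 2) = 2187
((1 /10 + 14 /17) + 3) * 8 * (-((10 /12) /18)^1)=-667 /459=-1.45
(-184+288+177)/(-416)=-281/416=-0.68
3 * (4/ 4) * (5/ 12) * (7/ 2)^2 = 245/ 16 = 15.31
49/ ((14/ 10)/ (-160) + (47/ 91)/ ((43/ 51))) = 153389600/ 1890209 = 81.15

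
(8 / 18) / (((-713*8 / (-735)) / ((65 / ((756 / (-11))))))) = -25025 / 462024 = -0.05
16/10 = 8/5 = 1.60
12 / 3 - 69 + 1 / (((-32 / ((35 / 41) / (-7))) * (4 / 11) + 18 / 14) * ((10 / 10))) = -2419630 / 37231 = -64.99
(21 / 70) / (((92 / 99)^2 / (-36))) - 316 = -6951187 / 21160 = -328.51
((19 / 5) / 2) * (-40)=-76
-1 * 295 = -295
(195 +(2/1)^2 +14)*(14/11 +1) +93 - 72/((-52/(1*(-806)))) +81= -457.91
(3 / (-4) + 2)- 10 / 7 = -0.18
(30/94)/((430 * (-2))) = -3/8084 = -0.00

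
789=789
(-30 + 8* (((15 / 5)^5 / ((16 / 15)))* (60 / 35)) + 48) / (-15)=-7332 / 35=-209.49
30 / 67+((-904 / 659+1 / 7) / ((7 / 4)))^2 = 65732725822 / 69861481627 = 0.94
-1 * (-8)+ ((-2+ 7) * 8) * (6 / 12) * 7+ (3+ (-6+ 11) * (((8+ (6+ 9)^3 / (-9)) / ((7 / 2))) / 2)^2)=680844 / 49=13894.78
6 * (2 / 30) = 2 / 5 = 0.40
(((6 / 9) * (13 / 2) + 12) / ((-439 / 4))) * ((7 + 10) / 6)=-1666 / 3951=-0.42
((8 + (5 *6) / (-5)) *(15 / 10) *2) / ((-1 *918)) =-1 / 153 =-0.01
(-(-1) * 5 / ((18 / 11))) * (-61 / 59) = -3355 / 1062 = -3.16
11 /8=1.38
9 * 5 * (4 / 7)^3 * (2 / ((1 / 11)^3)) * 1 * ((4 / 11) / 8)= 348480 / 343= 1015.98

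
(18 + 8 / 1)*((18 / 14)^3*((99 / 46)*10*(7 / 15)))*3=1876446 / 1127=1664.99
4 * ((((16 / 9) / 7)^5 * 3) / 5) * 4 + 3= 4978959931 / 1654060905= 3.01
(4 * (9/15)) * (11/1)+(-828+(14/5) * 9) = -776.40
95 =95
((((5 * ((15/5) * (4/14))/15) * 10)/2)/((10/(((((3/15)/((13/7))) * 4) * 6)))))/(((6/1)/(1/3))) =4/195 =0.02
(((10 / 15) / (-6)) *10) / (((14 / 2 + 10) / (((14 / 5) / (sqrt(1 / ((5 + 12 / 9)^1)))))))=-28 *sqrt(57) / 459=-0.46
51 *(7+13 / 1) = 1020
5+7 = 12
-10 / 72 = -5 / 36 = -0.14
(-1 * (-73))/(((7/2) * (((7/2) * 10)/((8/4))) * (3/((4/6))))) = 0.26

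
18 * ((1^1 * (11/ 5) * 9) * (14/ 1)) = 24948/ 5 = 4989.60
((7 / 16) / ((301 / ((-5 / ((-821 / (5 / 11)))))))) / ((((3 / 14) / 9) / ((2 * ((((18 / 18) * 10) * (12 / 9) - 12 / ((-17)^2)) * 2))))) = 23450 / 2609959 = 0.01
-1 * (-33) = 33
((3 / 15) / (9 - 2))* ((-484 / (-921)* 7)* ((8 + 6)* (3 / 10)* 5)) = 3388 / 1535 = 2.21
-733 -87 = -820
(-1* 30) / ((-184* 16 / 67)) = 1005 / 1472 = 0.68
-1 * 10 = -10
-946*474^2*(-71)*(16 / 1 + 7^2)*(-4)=-3923552936160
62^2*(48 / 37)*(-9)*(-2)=3321216 / 37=89762.59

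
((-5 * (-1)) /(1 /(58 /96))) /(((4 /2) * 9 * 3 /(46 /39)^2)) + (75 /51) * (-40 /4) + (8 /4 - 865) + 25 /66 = -161684668913 /184308696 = -877.25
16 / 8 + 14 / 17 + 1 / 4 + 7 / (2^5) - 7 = -3.71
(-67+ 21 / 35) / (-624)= 83 / 780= 0.11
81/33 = 27/11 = 2.45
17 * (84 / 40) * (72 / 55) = 12852 / 275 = 46.73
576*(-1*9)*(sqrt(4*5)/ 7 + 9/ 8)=-5832-10368*sqrt(5)/ 7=-9143.94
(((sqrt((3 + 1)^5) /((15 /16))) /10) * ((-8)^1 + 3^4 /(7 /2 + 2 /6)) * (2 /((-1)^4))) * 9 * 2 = 1613.47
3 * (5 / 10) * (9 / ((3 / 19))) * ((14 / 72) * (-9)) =-1197 / 8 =-149.62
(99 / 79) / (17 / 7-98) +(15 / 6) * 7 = 616133 / 35234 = 17.49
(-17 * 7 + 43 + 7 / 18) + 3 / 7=-9473 / 126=-75.18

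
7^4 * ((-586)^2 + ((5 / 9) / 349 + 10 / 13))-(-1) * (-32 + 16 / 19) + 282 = 639666178737395 / 775827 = 824495897.59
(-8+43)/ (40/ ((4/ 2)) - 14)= 35/ 6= 5.83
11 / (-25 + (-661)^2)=11 / 436896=0.00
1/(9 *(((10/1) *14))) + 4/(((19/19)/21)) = 105841/1260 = 84.00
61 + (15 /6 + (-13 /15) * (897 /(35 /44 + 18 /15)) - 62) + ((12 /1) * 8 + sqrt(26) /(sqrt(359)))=-256451 /878 + sqrt(9334) /359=-291.82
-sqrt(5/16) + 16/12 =0.77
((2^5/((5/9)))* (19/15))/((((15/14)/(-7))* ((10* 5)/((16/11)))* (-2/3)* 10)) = 357504/171875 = 2.08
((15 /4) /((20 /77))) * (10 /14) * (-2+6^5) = 641355 /8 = 80169.38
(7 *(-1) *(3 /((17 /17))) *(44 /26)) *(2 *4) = -3696 /13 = -284.31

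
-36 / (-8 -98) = 18 / 53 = 0.34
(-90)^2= 8100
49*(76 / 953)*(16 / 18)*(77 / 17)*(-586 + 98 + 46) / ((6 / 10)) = -298217920 / 25731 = -11589.83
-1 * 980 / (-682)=490 / 341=1.44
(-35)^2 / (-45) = -245 / 9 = -27.22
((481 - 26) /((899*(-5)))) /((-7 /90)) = 1170 /899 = 1.30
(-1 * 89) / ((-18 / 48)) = 712 / 3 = 237.33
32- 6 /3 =30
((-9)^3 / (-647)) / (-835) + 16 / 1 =8643191 / 540245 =16.00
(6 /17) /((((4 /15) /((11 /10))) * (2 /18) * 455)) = 891 /30940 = 0.03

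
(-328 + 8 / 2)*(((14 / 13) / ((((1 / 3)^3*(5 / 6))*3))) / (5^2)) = -244944 / 1625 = -150.73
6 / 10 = 3 / 5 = 0.60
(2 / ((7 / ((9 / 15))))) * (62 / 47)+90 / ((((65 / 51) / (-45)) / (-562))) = 38190686736 / 21385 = 1785863.30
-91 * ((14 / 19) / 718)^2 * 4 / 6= -0.00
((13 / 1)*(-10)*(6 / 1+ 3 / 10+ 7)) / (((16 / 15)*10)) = -5187 / 32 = -162.09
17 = 17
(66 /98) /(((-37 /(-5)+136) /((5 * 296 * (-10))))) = -814000 /11711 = -69.51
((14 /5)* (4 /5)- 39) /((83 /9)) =-8271 /2075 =-3.99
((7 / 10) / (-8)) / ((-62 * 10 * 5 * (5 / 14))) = 49 / 620000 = 0.00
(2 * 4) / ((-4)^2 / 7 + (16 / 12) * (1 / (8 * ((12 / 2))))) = 2016 / 583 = 3.46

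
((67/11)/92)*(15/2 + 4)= 67/88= 0.76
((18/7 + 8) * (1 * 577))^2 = 1823119204/49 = 37206514.37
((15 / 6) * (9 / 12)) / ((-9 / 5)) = -25 / 24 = -1.04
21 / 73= 0.29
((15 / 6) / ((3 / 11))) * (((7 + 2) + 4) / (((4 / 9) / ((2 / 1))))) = 2145 / 4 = 536.25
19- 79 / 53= 17.51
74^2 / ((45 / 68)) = 372368 / 45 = 8274.84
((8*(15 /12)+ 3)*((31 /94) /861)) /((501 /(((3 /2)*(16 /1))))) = 1612 /6757989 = 0.00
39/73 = 0.53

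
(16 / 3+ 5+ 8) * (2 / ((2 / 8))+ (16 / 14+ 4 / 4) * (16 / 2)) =460.95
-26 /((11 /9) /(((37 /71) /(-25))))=0.44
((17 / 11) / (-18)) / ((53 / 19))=-323 / 10494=-0.03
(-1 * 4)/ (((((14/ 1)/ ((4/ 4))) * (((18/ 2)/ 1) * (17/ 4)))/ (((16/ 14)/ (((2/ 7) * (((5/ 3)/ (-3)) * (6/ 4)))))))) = 64/ 1785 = 0.04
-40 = -40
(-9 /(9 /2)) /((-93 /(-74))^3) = -810448 /804357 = -1.01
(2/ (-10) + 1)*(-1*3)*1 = -12/ 5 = -2.40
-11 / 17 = -0.65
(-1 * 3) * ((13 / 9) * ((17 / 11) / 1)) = -6.70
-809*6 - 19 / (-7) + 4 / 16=-135829 / 28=-4851.04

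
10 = 10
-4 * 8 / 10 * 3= -48 / 5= -9.60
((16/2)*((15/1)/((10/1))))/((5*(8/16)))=24/5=4.80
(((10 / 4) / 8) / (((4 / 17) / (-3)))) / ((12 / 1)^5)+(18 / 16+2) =16588715 / 5308416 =3.12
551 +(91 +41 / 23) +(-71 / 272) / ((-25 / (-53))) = 100601051 / 156400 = 643.23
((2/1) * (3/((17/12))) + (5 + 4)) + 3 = 276/17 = 16.24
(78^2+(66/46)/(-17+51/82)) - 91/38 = 7138375961/1173782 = 6081.52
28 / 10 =14 / 5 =2.80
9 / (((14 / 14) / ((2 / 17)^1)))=18 / 17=1.06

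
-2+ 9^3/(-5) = -739/5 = -147.80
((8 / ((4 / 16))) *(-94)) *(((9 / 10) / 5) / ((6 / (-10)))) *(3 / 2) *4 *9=243648 / 5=48729.60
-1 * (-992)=992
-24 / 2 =-12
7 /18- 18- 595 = -11027 /18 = -612.61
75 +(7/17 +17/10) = 13109/170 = 77.11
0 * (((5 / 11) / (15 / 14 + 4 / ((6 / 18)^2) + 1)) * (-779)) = 0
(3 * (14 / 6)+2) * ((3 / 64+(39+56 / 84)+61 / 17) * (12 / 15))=424011 / 1360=311.77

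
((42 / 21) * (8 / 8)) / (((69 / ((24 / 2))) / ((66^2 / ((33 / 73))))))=77088 / 23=3351.65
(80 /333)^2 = 6400 /110889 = 0.06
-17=-17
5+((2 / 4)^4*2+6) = 89 / 8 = 11.12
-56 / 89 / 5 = -56 / 445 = -0.13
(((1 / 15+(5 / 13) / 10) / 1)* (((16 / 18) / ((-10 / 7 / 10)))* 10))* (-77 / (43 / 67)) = 11845064 / 15093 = 784.81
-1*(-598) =598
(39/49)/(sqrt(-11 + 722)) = 0.03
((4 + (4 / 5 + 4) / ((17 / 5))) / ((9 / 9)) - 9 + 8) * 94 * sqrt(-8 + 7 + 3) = 7050 * sqrt(2) / 17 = 586.48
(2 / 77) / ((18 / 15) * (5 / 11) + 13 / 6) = 0.01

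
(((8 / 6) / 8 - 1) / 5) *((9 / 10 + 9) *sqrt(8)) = -33 *sqrt(2) / 10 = -4.67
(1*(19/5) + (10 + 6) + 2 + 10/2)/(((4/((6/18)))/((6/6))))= 67/30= 2.23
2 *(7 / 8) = 7 / 4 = 1.75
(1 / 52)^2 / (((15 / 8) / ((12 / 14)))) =1 / 5915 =0.00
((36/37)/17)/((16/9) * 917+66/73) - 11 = -3707361349/337033925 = -11.00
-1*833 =-833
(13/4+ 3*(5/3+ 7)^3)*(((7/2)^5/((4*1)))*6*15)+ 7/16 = 5917828847/256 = 23116518.93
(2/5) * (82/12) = 41/15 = 2.73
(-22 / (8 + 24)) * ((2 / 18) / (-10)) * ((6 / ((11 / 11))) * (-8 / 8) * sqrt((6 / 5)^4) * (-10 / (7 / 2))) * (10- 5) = 33 / 35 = 0.94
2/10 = 1/5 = 0.20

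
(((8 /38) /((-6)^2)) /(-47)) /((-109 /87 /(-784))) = -0.08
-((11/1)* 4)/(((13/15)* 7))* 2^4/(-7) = 10560/637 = 16.58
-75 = -75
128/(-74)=-64/37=-1.73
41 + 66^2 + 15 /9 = 13196 /3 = 4398.67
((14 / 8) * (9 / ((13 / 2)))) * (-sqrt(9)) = -189 / 26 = -7.27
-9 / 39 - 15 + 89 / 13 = -109 / 13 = -8.38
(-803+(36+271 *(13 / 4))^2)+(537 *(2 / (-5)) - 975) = 67075021 / 80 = 838437.76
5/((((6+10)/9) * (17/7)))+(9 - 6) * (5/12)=655/272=2.41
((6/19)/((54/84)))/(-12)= -7/171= -0.04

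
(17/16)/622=0.00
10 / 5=2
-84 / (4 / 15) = -315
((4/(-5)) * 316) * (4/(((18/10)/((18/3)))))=-10112/3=-3370.67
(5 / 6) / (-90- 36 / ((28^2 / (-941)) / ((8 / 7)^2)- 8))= -162565 / 16743996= -0.01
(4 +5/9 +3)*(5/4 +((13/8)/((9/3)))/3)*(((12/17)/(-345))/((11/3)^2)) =-206/125235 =-0.00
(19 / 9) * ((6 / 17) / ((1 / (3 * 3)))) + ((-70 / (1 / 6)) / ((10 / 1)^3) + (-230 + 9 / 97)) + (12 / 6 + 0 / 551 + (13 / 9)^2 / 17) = -1479267349 / 6678450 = -221.50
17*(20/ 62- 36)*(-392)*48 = 353778432/ 31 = 11412207.48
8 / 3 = 2.67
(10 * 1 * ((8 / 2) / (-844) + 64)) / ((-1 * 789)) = -45010 / 55493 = -0.81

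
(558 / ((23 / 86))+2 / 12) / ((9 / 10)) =1439755 / 621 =2318.45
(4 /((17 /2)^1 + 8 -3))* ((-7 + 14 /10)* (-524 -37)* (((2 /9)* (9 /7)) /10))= 5984 /225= 26.60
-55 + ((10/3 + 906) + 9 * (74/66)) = 864.42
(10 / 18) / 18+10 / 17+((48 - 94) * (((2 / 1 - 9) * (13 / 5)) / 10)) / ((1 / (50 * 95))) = 1095184885 / 2754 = 397670.62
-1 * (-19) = 19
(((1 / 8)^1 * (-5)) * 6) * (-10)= 75 / 2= 37.50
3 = 3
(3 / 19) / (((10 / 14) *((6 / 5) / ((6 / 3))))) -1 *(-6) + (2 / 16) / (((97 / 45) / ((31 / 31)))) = 94751 / 14744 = 6.43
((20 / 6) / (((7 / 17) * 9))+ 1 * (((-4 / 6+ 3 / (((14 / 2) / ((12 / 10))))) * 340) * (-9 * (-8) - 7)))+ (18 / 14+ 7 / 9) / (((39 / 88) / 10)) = -209170 / 63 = -3320.16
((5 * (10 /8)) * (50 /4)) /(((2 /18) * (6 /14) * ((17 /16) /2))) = 52500 /17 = 3088.24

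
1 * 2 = 2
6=6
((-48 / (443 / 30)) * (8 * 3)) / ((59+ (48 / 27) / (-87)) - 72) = 5412096 / 903277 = 5.99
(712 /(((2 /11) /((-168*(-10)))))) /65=1315776 /13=101213.54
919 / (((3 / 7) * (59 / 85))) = 546805 / 177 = 3089.29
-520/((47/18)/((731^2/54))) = -277867720/141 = -1970693.05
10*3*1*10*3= 900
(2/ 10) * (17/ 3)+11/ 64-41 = -38107/ 960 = -39.69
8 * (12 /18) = 5.33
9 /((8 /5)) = 45 /8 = 5.62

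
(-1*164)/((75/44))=-7216/75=-96.21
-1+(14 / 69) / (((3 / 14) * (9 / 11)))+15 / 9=3398 / 1863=1.82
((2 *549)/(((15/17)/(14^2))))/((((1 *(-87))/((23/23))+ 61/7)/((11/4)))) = -11737803/1370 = -8567.74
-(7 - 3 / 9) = -20 / 3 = -6.67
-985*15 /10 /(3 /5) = -4925 /2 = -2462.50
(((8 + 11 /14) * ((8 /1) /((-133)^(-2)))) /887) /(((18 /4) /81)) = 22379112 /887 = 25230.11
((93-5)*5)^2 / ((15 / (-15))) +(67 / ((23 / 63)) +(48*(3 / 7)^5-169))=-193584.78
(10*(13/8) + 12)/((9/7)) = 791/36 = 21.97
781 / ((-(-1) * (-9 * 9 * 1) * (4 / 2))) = -781 / 162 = -4.82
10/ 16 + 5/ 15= 23/ 24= 0.96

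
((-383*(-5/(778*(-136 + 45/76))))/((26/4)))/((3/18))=-873240/52041587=-0.02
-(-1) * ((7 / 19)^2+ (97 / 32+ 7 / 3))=190619 / 34656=5.50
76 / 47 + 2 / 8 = 351 / 188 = 1.87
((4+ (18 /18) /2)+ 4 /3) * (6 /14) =5 /2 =2.50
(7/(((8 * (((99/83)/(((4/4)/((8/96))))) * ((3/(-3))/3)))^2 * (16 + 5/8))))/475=13778/1092025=0.01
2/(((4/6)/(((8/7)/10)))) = 12/35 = 0.34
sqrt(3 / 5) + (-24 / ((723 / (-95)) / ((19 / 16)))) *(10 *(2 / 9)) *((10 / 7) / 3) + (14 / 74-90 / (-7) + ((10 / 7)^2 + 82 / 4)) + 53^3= sqrt(15) / 5 + 3513593964787 / 23594382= 148917.32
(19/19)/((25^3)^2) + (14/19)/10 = 341796894/4638671875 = 0.07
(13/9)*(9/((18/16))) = 104/9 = 11.56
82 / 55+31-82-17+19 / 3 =-9929 / 165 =-60.18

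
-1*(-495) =495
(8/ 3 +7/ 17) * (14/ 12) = 1099/ 306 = 3.59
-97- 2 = -99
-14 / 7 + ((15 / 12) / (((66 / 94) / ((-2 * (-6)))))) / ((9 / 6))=12.24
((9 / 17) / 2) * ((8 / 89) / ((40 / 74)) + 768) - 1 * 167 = 36.34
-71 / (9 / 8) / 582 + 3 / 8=5585 / 20952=0.27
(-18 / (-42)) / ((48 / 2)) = 1 / 56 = 0.02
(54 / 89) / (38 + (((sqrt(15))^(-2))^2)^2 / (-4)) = 10935000 / 684854911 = 0.02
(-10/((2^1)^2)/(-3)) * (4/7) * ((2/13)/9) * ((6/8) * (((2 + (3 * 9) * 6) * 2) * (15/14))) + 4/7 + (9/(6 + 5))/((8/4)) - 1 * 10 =-288997/42042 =-6.87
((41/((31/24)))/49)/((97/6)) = 0.04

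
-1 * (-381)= 381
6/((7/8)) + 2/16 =391/56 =6.98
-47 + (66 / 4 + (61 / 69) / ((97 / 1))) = -408151 / 13386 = -30.49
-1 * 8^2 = -64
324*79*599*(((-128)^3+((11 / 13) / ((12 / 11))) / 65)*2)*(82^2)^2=-2456806455044459397802656 / 845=-2907463260407644257754.62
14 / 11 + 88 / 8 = 135 / 11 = 12.27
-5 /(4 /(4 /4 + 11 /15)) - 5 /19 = -277 /114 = -2.43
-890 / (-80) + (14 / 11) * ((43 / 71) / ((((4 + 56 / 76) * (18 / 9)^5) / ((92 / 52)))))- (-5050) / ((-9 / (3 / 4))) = -5989935403 / 14620320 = -409.70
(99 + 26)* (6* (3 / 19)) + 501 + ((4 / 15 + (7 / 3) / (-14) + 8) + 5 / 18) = 536768 / 855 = 627.80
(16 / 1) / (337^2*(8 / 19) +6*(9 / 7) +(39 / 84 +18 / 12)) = 0.00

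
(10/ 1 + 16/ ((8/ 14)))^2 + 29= 1473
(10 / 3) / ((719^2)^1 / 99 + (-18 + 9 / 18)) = 660 / 1030457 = 0.00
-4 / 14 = -2 / 7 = -0.29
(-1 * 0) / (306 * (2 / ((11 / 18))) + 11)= 0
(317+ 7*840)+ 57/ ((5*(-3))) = 30966/ 5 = 6193.20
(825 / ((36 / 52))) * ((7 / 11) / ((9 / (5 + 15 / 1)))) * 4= 182000 / 27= 6740.74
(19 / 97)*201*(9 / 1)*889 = 30555819 / 97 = 315008.44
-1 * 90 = -90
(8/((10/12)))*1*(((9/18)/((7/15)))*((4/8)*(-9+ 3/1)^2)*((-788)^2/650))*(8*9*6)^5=6054052390417238851584/2275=2661121929853731363.33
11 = 11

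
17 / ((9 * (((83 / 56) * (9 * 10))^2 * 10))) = 6664 / 627760125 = 0.00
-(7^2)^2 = -2401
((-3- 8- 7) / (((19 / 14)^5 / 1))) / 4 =-2420208 / 2476099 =-0.98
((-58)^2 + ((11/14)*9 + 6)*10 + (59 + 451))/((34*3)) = 1649/42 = 39.26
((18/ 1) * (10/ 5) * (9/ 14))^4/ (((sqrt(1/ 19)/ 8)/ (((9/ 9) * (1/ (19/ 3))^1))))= 16529940864 * sqrt(19)/ 45619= 1579437.12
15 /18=0.83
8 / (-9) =-8 / 9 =-0.89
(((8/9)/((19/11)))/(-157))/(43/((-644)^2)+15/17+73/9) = -620445056/1702348328645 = -0.00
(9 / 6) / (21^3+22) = 3 / 18566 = 0.00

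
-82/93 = -0.88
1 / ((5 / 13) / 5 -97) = -13 / 1260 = -0.01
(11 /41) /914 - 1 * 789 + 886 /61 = -1770383511 /2285914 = -774.48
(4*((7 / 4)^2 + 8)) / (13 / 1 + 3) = 177 / 64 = 2.77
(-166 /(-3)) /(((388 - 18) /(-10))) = -166 /111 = -1.50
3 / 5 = 0.60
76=76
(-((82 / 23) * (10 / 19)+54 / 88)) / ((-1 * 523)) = 47879 / 10056244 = 0.00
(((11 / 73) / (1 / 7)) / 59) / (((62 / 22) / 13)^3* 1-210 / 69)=-0.01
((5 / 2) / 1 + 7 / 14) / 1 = 3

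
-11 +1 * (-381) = -392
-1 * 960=-960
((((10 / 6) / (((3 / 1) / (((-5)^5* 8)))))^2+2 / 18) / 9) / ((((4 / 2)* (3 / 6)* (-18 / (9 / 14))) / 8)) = -31250000018 / 5103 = -6123848.72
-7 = -7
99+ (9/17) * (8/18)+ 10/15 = 5095/51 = 99.90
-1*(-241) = 241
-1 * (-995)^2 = -990025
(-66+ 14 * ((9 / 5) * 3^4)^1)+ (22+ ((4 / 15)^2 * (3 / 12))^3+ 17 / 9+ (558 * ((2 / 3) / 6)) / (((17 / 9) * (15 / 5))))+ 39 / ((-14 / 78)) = 2430036963866 / 1355484375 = 1792.74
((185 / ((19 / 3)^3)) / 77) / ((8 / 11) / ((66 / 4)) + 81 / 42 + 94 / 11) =329670 / 366634127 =0.00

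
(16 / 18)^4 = 4096 / 6561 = 0.62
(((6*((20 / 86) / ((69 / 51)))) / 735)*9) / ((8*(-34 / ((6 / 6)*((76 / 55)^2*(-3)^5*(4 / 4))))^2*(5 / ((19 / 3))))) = 14036272305696 / 37693117240625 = 0.37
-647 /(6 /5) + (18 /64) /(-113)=-5848907 /10848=-539.17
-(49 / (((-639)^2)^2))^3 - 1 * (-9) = 41711211812155050265999945479595640 / 4634579090239450029555549497745921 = 9.00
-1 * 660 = -660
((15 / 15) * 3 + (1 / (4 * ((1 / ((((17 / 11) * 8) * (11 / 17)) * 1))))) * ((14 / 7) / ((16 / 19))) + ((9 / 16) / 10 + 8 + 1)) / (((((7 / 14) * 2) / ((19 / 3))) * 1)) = 51091 / 480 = 106.44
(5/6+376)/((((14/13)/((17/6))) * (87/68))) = 1213511/1566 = 774.91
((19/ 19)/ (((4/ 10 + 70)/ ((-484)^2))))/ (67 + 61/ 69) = 459195/ 9368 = 49.02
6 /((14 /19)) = 8.14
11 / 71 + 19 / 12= 1481 / 852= 1.74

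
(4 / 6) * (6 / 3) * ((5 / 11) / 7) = 20 / 231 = 0.09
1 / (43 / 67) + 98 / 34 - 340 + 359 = 17135 / 731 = 23.44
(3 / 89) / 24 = 1 / 712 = 0.00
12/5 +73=75.40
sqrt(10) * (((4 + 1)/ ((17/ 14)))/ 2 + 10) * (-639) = -130995 * sqrt(10)/ 17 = -24367.21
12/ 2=6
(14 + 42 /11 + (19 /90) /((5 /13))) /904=90917 /4474800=0.02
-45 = -45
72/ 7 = 10.29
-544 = -544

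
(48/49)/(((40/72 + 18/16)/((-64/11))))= -221184/65219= -3.39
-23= -23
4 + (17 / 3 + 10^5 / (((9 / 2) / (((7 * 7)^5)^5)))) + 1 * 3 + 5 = 359693008529482429324056068113929869850249800159 / 9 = 39965889836609158813784010000000000000000000000.00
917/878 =1.04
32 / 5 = 6.40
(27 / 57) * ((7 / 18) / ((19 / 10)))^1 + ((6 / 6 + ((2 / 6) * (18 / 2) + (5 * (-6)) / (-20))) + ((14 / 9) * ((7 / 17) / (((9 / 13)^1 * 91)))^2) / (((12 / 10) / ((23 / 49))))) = 17878683371 / 3194345322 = 5.60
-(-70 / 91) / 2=5 / 13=0.38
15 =15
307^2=94249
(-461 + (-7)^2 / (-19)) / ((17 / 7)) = -61656 / 323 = -190.89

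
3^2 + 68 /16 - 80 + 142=301 /4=75.25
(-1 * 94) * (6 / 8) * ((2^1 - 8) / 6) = 141 / 2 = 70.50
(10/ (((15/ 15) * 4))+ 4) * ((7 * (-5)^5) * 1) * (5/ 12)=-1421875/ 24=-59244.79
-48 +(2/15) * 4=-712/15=-47.47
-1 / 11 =-0.09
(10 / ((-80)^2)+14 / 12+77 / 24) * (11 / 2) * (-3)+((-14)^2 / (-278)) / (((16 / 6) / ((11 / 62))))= -72.26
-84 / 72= -7 / 6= -1.17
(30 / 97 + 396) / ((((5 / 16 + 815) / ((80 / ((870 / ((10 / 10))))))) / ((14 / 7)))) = 3280384 / 36695585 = 0.09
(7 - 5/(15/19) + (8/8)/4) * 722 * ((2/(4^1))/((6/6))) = 3971/12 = 330.92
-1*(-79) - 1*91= -12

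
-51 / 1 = -51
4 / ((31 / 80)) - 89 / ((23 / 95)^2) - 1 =-1509.06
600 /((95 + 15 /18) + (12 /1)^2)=3600 /1439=2.50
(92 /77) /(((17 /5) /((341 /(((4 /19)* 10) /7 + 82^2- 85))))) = 270940 /15011459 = 0.02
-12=-12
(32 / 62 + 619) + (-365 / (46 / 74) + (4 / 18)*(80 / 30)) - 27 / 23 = 611429 / 19251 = 31.76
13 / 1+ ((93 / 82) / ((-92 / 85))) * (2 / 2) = 90167 / 7544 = 11.95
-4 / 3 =-1.33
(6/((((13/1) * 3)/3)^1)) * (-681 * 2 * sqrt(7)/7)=-8172 * sqrt(7)/91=-237.59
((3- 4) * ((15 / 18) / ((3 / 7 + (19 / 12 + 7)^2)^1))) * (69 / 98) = -828 / 104573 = -0.01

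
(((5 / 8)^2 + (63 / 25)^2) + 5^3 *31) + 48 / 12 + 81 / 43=6686714563 / 1720000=3887.62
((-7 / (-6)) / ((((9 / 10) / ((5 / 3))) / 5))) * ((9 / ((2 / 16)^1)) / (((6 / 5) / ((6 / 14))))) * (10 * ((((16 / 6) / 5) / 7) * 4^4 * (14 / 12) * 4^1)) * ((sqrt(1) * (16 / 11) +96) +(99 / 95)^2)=8013914931200 / 321651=24914938.65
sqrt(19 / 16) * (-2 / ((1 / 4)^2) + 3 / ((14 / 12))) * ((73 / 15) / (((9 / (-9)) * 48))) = 7519 * sqrt(19) / 10080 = 3.25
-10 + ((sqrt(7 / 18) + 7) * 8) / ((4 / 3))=sqrt(14) + 32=35.74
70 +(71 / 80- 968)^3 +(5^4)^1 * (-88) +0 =-463156030594409 / 512000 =-904601622.25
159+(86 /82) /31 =159.03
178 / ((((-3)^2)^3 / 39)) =2314 / 243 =9.52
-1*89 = -89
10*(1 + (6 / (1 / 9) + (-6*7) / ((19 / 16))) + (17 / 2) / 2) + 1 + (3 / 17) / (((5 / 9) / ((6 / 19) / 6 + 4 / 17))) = 13173307 / 54910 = 239.91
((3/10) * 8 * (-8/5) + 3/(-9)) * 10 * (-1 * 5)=626/3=208.67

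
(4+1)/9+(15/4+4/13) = 4.61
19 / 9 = 2.11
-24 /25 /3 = -8 /25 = -0.32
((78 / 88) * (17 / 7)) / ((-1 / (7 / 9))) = -221 / 132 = -1.67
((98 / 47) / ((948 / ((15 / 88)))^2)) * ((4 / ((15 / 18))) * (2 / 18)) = 0.00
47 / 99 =0.47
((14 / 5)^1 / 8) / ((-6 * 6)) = -7 / 720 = -0.01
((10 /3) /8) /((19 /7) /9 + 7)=21 /368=0.06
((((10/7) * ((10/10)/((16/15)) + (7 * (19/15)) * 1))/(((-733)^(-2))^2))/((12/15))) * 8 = 3396313958914565/84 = 40432309034697.20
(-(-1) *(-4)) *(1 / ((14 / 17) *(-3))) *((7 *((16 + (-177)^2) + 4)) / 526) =532933 / 789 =675.45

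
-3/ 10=-0.30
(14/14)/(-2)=-1/2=-0.50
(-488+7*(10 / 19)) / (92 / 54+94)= -124227 / 24548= -5.06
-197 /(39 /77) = -388.95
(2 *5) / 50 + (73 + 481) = 2771 / 5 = 554.20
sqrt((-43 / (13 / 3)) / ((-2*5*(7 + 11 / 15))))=0.36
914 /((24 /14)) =533.17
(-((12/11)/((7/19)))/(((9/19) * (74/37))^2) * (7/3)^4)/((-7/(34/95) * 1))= 601426/120285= 5.00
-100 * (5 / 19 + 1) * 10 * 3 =-72000 / 19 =-3789.47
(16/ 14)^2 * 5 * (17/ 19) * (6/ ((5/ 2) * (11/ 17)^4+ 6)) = 5452250880/ 1001250467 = 5.45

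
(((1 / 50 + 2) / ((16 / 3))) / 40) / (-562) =-303 / 17984000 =-0.00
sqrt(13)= 3.61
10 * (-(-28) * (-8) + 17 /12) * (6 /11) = -1214.09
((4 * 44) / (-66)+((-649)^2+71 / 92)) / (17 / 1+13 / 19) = 315538301 / 13248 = 23817.81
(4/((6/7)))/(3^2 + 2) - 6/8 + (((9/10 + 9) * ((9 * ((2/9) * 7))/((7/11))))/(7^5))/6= -0.32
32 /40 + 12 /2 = 34 /5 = 6.80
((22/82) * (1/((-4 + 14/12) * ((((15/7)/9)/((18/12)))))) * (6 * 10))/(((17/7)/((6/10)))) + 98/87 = -39773986/5154315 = -7.72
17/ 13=1.31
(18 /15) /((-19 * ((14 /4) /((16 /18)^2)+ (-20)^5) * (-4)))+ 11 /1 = 428031407293 /38911946135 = 11.00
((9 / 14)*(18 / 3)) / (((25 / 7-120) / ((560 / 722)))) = -1512 / 58843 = -0.03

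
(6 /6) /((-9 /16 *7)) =-16 /63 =-0.25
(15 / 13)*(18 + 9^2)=1485 / 13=114.23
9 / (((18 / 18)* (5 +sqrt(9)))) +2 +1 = 4.12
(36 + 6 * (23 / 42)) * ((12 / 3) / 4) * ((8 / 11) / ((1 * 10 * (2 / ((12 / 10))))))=12 / 7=1.71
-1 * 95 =-95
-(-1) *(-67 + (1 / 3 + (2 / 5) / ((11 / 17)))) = -10898 / 165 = -66.05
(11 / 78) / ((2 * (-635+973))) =11 / 52728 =0.00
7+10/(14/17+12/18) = 521/38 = 13.71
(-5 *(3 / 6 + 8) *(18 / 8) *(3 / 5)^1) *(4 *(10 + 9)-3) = -33507 / 8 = -4188.38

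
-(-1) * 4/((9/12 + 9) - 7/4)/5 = 1/10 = 0.10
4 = 4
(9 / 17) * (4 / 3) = 12 / 17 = 0.71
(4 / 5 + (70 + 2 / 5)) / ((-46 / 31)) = -5518 / 115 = -47.98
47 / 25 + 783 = 19622 / 25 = 784.88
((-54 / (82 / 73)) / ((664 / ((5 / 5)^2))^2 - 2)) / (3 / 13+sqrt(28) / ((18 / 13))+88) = -0.00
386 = 386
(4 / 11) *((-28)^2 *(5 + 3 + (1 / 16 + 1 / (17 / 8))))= 41356 / 17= 2432.71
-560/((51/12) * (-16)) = 140/17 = 8.24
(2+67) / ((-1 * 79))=-0.87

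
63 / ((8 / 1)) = 63 / 8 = 7.88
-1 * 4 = -4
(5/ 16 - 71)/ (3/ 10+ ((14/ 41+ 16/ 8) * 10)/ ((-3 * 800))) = -231855/ 952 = -243.55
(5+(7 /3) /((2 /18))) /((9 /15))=130 /3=43.33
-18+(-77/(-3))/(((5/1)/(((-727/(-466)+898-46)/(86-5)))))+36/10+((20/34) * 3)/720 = 1528347241/38500920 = 39.70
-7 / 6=-1.17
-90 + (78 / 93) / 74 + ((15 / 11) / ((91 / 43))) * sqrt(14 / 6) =-103217 / 1147 + 215 * sqrt(21) / 1001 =-89.00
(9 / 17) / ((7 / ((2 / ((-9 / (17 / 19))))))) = -2 / 133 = -0.02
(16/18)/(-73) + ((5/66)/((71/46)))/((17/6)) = 44894/8722989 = 0.01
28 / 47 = 0.60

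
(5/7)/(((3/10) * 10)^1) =5/21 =0.24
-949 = -949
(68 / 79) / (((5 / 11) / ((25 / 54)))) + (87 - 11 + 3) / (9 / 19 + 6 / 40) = 272050 / 2133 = 127.54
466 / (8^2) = 233 / 32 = 7.28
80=80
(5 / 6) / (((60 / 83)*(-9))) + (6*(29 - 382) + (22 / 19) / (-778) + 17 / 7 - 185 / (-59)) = -4178673360401 / 1978008984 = -2112.57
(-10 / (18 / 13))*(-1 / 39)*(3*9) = 5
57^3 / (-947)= -185193 / 947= -195.56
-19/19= -1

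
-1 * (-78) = 78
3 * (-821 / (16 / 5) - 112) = -17691 / 16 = -1105.69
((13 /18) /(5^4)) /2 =13 /22500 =0.00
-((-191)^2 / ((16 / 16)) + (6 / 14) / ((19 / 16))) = -36481.36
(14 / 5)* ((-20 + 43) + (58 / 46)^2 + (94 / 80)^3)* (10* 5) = 6212040569 / 1692800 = 3669.68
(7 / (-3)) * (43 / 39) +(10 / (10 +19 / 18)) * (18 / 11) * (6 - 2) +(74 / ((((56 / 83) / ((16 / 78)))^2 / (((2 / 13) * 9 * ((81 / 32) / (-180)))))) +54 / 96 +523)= 178756293703633 / 339339480480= 526.78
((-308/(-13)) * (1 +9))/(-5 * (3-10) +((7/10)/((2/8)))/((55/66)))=11000/1781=6.18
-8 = -8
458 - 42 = 416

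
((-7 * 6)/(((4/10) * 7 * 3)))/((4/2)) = -5/2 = -2.50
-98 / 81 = -1.21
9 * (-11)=-99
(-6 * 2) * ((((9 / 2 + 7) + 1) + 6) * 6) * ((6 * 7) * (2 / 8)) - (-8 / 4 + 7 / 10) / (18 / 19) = -2517233 / 180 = -13984.63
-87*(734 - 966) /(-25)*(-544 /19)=10980096 /475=23115.99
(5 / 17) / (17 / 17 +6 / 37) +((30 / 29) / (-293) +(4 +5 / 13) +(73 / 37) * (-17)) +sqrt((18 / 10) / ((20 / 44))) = -86361812153 / 2987638667 +3 * sqrt(11) / 5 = -26.92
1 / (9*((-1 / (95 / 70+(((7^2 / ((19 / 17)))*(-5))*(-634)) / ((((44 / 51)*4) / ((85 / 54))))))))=-7043.69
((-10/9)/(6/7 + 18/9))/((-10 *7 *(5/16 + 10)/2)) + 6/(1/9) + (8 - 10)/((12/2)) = 398483/7425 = 53.67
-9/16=-0.56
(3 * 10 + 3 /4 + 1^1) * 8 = 254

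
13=13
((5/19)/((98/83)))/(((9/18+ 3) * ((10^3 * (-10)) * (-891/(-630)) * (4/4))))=-83/18433800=-0.00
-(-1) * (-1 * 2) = -2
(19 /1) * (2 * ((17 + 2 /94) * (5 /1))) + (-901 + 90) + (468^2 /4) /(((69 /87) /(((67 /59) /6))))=987934677 /63779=15489.97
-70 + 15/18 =-415/6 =-69.17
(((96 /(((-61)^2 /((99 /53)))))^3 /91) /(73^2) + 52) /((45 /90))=386836166408272886556760 /3719578523139961246583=104.00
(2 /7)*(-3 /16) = -3 /56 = -0.05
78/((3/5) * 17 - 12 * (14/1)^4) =-130/768303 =-0.00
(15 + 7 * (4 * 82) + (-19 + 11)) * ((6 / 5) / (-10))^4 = 186543 / 390625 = 0.48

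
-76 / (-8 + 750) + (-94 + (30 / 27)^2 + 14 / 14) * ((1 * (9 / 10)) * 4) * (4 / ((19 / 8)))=-176521642 / 317205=-556.49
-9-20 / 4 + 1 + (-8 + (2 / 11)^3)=-27943 / 1331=-20.99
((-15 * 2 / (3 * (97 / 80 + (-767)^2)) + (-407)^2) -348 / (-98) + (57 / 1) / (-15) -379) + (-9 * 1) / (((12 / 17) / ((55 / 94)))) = 716488638380166863 / 4335463550040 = 165262.29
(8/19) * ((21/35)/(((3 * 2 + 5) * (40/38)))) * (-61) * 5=-366/55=-6.65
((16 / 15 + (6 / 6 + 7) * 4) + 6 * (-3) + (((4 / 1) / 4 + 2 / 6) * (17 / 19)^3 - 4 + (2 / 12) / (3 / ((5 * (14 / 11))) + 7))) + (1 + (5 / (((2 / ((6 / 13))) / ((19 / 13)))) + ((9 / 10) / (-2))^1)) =173148968227 / 12124928660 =14.28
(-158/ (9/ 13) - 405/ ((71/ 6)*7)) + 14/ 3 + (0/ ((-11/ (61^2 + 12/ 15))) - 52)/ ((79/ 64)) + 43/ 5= -261.97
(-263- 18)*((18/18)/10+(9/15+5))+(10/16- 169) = -70803/40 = -1770.08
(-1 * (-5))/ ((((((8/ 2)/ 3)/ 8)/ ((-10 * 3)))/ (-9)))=8100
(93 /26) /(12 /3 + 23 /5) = 465 /1118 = 0.42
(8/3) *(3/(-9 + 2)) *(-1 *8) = 64/7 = 9.14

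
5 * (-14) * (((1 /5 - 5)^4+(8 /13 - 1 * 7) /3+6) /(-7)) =5347.13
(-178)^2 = 31684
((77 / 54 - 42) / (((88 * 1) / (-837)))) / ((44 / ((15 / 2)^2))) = 15282225 / 30976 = 493.36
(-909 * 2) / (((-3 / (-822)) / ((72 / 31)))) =-1156951.74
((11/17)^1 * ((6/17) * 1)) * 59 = 3894/289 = 13.47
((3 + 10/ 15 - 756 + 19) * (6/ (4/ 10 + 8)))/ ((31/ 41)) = -451000/ 651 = -692.78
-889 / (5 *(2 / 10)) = -889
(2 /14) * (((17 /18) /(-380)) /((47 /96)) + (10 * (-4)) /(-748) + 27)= 67752589 /17534055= 3.86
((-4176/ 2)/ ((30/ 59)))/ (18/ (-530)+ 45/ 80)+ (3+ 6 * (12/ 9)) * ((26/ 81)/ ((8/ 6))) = -34810403/ 4482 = -7766.71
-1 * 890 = -890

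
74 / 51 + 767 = 39191 / 51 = 768.45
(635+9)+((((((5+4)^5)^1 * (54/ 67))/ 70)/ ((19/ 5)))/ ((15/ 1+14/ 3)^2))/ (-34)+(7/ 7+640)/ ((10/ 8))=6100038280761/ 5273262470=1156.79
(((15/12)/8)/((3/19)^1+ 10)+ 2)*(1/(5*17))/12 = 4149/2099840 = 0.00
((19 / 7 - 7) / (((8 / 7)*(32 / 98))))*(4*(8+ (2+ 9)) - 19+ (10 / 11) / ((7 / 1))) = -461895 / 704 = -656.10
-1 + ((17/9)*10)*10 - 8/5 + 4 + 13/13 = 8608/45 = 191.29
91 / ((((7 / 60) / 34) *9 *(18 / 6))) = 8840 / 9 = 982.22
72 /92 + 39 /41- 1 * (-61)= 59158 /943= 62.73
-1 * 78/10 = -7.80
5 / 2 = 2.50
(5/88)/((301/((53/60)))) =53/317856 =0.00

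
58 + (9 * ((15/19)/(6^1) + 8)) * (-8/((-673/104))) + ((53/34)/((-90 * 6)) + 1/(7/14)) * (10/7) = 24868922713/164338524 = 151.33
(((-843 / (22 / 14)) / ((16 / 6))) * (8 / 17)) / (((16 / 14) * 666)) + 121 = 13381415 / 110704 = 120.88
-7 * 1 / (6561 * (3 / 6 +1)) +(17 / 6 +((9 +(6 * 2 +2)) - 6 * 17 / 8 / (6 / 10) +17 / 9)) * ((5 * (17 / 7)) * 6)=129940409 / 275562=471.55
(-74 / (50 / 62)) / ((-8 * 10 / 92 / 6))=79143 / 125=633.14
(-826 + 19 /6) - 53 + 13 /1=-5177 /6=-862.83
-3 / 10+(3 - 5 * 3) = -123 / 10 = -12.30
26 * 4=104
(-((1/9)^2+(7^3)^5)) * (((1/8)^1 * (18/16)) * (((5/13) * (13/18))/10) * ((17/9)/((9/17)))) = -13891958423281997/209952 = -66167306923.88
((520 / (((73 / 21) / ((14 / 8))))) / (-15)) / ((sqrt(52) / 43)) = -2107* sqrt(13) / 73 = -104.07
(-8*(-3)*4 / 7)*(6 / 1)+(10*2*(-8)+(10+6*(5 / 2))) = -369 / 7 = -52.71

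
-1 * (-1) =1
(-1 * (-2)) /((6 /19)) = 19 /3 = 6.33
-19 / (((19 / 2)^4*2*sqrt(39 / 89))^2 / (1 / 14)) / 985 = -2848 / 240366579975795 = -0.00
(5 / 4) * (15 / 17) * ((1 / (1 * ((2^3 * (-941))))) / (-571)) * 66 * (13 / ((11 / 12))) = 0.00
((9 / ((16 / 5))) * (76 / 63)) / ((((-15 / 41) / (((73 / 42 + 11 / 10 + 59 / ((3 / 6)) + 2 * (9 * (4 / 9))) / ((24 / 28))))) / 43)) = -56643427 / 945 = -59940.13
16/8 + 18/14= 23/7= 3.29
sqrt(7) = 2.65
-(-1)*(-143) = -143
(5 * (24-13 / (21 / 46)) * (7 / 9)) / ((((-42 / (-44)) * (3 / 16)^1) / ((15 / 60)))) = -41360 / 1701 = -24.32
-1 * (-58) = 58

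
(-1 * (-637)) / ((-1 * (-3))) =637 / 3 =212.33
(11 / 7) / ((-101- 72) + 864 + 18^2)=11 / 7105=0.00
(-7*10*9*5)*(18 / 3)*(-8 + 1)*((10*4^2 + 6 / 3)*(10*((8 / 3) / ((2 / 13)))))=3714984000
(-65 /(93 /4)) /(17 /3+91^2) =-13 /38533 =-0.00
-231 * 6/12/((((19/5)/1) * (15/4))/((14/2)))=-1078/19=-56.74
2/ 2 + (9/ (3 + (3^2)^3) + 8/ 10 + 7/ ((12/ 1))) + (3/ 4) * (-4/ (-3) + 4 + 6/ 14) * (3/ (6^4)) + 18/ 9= 16253609/ 3689280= 4.41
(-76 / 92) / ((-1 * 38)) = 0.02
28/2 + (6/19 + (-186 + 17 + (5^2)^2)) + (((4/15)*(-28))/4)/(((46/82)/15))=183716/437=420.40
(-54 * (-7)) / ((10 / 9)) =1701 / 5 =340.20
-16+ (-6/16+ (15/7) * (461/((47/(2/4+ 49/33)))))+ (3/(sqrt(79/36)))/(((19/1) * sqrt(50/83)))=9 * sqrt(13114)/7505+ 733731/28952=25.48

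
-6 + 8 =2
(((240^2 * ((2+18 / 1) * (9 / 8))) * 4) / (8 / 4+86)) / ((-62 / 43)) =-13932000 / 341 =-40856.30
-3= -3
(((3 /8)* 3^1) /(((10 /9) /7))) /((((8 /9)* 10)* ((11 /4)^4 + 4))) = 5103 /391625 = 0.01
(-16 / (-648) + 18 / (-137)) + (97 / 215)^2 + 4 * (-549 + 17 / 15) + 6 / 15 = -1123877301557 / 512958825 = -2190.97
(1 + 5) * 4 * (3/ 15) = 24/ 5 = 4.80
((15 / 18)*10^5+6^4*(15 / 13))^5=396312300611808663401345843200000 / 90224199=4392527780843016000633553.00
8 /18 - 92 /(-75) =376 /225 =1.67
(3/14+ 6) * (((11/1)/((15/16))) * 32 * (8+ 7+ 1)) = 1306624/35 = 37332.11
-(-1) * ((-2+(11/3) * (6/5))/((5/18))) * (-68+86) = 3888/25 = 155.52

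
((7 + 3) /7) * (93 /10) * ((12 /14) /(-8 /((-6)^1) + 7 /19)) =31806 /4753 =6.69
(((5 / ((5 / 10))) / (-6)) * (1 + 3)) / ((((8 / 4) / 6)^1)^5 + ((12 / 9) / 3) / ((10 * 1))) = -8100 / 59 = -137.29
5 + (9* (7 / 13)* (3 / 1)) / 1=254 / 13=19.54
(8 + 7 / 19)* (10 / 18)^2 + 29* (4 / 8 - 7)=-190751 / 1026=-185.92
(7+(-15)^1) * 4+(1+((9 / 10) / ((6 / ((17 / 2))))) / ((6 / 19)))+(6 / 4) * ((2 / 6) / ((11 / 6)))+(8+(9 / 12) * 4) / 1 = -13807 / 880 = -15.69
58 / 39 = 1.49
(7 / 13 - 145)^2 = 20869.14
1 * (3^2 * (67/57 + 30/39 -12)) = -22353/247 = -90.50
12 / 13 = 0.92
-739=-739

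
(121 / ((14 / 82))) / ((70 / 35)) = 4961 / 14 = 354.36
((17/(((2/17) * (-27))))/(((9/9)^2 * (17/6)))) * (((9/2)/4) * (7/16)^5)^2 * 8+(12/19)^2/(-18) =-85970699605681/3175389581017088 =-0.03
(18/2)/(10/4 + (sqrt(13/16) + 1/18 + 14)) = 193104/354163 - 2916 * sqrt(13)/354163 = 0.52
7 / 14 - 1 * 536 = -1071 / 2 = -535.50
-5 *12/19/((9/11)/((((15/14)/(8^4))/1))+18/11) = -550/545053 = -0.00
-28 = -28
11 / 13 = 0.85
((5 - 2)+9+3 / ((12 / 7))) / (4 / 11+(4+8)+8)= 605 / 896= 0.68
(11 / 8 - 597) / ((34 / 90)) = -214425 / 136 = -1576.65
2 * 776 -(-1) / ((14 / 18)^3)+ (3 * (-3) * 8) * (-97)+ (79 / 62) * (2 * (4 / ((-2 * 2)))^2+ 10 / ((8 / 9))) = 727723237 / 85064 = 8555.01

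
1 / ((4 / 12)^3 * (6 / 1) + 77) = 9 / 695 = 0.01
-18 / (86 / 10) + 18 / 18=-47 / 43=-1.09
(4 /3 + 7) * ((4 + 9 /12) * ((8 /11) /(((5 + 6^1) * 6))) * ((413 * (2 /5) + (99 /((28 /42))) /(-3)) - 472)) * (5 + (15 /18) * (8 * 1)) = -11846975 /6534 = -1813.13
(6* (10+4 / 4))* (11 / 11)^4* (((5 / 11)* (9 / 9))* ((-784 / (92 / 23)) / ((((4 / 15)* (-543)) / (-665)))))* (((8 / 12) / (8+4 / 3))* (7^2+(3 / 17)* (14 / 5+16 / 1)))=-310511775 / 3077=-100913.80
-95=-95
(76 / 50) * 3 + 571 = 14389 / 25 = 575.56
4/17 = 0.24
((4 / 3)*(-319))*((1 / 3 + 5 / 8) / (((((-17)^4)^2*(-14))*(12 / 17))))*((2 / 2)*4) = 7337 / 310216036788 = 0.00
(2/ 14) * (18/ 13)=0.20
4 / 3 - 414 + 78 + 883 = 1645 / 3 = 548.33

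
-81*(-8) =648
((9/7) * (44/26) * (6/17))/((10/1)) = 594/7735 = 0.08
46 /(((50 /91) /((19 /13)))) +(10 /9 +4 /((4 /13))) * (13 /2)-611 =-396.92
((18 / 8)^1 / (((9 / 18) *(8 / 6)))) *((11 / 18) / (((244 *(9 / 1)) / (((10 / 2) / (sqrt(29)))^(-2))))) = 0.00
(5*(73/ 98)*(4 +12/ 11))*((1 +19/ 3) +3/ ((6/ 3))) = 167.49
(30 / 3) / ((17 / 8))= 80 / 17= 4.71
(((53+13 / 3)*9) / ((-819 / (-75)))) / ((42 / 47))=101050 / 1911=52.88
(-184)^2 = 33856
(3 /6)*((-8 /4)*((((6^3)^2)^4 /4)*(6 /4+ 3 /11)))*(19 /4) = -109723142865509941248 /11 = -9974831169591812840.73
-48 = -48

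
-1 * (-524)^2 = -274576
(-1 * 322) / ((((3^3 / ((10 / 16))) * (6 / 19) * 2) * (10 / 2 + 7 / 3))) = -15295 / 9504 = -1.61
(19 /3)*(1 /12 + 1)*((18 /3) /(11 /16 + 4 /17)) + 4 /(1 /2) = 39616 /753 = 52.61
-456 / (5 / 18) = -8208 / 5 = -1641.60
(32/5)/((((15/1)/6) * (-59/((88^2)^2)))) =-3838050304/1475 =-2602068.00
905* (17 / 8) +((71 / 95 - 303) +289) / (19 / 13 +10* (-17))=3202441761 / 1665160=1923.20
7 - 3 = 4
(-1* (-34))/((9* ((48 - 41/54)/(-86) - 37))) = -17544/174379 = -0.10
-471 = -471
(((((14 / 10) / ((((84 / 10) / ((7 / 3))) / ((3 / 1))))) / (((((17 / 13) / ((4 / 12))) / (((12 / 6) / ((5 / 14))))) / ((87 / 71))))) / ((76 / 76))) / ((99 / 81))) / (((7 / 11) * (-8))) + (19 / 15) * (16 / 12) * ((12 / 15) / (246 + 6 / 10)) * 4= -81984101 / 267881580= -0.31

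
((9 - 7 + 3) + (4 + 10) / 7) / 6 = 7 / 6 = 1.17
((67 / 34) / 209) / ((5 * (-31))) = -67 / 1101430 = -0.00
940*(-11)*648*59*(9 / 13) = -3557869920 / 13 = -273682301.54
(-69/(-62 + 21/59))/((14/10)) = 20355/25459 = 0.80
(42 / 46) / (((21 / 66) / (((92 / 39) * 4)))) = 352 / 13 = 27.08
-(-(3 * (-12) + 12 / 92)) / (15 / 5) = -275 / 23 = -11.96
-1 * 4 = -4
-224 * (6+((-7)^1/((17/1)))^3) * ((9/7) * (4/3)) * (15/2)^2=-629316000/4913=-128092.00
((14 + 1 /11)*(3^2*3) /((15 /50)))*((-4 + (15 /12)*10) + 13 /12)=267375 /22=12153.41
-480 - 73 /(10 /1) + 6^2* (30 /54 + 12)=-353 /10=-35.30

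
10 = 10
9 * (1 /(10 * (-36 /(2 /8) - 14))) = -9 /1580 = -0.01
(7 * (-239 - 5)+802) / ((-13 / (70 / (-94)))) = -31710 / 611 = -51.90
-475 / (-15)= 95 / 3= 31.67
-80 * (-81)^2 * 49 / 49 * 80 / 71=-41990400 / 71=-591414.08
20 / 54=10 / 27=0.37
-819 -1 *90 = -909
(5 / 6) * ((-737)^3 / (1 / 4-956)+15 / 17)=136107574745 / 389946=349042.11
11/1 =11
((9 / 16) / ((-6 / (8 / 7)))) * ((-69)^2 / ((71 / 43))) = -614169 / 1988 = -308.94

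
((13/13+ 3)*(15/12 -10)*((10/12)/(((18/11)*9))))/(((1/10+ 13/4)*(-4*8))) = 9625/520992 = 0.02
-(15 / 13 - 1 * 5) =50 / 13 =3.85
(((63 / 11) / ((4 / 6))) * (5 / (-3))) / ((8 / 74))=-11655 / 88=-132.44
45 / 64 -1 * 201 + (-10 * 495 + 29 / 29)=-329555 / 64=-5149.30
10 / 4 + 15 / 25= 3.10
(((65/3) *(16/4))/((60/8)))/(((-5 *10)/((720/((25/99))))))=-82368/125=-658.94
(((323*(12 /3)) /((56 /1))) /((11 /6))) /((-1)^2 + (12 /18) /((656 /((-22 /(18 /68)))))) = 13.75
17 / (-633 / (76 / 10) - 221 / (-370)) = -59755 / 290663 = -0.21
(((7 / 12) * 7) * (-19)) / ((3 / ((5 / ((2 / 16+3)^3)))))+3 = -34793 / 28125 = -1.24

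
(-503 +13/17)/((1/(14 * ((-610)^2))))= -44477857200/17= -2616344541.18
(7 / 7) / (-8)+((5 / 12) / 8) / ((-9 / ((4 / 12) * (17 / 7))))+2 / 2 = 15791 / 18144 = 0.87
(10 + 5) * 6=90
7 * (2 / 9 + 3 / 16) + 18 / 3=1277 / 144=8.87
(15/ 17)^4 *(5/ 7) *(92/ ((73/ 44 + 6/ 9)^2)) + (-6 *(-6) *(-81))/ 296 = -10143302430087/ 4077577237622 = -2.49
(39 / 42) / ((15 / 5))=13 / 42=0.31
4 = 4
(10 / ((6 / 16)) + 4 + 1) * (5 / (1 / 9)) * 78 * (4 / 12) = 37050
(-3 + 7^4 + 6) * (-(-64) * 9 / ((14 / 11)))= 7615872 / 7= 1087981.71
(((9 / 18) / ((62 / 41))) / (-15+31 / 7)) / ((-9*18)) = 287 / 1486512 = 0.00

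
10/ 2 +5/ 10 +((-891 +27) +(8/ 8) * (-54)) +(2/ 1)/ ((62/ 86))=-56403/ 62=-909.73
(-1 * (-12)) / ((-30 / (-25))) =10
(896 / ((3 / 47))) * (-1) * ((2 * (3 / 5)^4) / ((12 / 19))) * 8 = -28804608 / 625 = -46087.37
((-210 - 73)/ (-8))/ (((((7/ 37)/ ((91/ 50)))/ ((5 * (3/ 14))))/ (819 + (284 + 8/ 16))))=901270383/ 2240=402352.85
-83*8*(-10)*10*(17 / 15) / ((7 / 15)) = 1128800 / 7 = 161257.14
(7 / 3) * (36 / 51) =28 / 17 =1.65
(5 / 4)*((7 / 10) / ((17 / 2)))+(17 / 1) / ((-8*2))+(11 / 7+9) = 18301 / 1904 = 9.61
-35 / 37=-0.95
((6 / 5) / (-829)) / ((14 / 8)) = -24 / 29015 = -0.00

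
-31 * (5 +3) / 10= -24.80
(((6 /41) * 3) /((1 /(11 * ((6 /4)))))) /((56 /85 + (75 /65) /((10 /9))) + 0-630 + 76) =-24310 /1853487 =-0.01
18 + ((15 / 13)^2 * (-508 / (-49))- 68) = -299750 / 8281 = -36.20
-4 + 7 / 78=-305 / 78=-3.91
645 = 645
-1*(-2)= 2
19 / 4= 4.75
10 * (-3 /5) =-6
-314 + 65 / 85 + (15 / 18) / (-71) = -2268535 / 7242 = -313.25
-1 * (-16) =16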